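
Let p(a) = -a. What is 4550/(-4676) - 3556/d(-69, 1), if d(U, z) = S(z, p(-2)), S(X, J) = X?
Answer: -1188029/334 ≈ -3557.0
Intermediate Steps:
d(U, z) = z
4550/(-4676) - 3556/d(-69, 1) = 4550/(-4676) - 3556/1 = 4550*(-1/4676) - 3556*1 = -325/334 - 3556 = -1188029/334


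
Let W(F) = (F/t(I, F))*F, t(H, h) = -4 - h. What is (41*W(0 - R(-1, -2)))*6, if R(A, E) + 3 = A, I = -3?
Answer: -492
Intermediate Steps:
R(A, E) = -3 + A
W(F) = F**2/(-4 - F) (W(F) = (F/(-4 - F))*F = F**2/(-4 - F))
(41*W(0 - R(-1, -2)))*6 = (41*(-(0 - (-3 - 1))**2/(4 + (0 - (-3 - 1)))))*6 = (41*(-(0 - 1*(-4))**2/(4 + (0 - 1*(-4)))))*6 = (41*(-(0 + 4)**2/(4 + (0 + 4))))*6 = (41*(-1*4**2/(4 + 4)))*6 = (41*(-1*16/8))*6 = (41*(-1*16*1/8))*6 = (41*(-2))*6 = -82*6 = -492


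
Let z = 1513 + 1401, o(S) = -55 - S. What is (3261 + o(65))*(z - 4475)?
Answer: -4903101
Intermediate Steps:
z = 2914
(3261 + o(65))*(z - 4475) = (3261 + (-55 - 1*65))*(2914 - 4475) = (3261 + (-55 - 65))*(-1561) = (3261 - 120)*(-1561) = 3141*(-1561) = -4903101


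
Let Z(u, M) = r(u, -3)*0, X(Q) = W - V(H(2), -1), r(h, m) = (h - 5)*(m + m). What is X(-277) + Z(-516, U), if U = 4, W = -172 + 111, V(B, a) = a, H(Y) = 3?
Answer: -60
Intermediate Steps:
W = -61
r(h, m) = 2*m*(-5 + h) (r(h, m) = (-5 + h)*(2*m) = 2*m*(-5 + h))
X(Q) = -60 (X(Q) = -61 - 1*(-1) = -61 + 1 = -60)
Z(u, M) = 0 (Z(u, M) = (2*(-3)*(-5 + u))*0 = (30 - 6*u)*0 = 0)
X(-277) + Z(-516, U) = -60 + 0 = -60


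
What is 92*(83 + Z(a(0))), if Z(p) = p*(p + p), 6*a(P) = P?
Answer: 7636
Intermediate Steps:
a(P) = P/6
Z(p) = 2*p² (Z(p) = p*(2*p) = 2*p²)
92*(83 + Z(a(0))) = 92*(83 + 2*((⅙)*0)²) = 92*(83 + 2*0²) = 92*(83 + 2*0) = 92*(83 + 0) = 92*83 = 7636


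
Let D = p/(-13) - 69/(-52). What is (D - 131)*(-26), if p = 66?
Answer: 7007/2 ≈ 3503.5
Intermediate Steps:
D = -15/4 (D = 66/(-13) - 69/(-52) = 66*(-1/13) - 69*(-1/52) = -66/13 + 69/52 = -15/4 ≈ -3.7500)
(D - 131)*(-26) = (-15/4 - 131)*(-26) = -539/4*(-26) = 7007/2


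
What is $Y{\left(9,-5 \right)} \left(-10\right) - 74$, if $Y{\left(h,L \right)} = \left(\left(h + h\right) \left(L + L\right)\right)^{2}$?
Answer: $-324074$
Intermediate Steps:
$Y{\left(h,L \right)} = 16 L^{2} h^{2}$ ($Y{\left(h,L \right)} = \left(2 h 2 L\right)^{2} = \left(4 L h\right)^{2} = 16 L^{2} h^{2}$)
$Y{\left(9,-5 \right)} \left(-10\right) - 74 = 16 \left(-5\right)^{2} \cdot 9^{2} \left(-10\right) - 74 = 16 \cdot 25 \cdot 81 \left(-10\right) - 74 = 32400 \left(-10\right) - 74 = -324000 - 74 = -324074$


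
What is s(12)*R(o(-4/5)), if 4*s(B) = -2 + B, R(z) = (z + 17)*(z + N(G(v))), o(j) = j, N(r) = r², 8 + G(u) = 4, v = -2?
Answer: 3078/5 ≈ 615.60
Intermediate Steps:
G(u) = -4 (G(u) = -8 + 4 = -4)
R(z) = (16 + z)*(17 + z) (R(z) = (z + 17)*(z + (-4)²) = (17 + z)*(z + 16) = (17 + z)*(16 + z) = (16 + z)*(17 + z))
s(B) = -½ + B/4 (s(B) = (-2 + B)/4 = -½ + B/4)
s(12)*R(o(-4/5)) = (-½ + (¼)*12)*(272 + (-4/5)² + 33*(-4/5)) = (-½ + 3)*(272 + (-4*⅕)² + 33*(-4*⅕)) = 5*(272 + (-⅘)² + 33*(-⅘))/2 = 5*(272 + 16/25 - 132/5)/2 = (5/2)*(6156/25) = 3078/5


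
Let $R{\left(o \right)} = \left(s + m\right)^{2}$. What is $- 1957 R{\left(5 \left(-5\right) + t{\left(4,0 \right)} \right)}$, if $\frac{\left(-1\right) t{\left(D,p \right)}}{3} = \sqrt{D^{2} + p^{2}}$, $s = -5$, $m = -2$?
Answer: $-95893$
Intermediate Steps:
$t{\left(D,p \right)} = - 3 \sqrt{D^{2} + p^{2}}$
$R{\left(o \right)} = 49$ ($R{\left(o \right)} = \left(-5 - 2\right)^{2} = \left(-7\right)^{2} = 49$)
$- 1957 R{\left(5 \left(-5\right) + t{\left(4,0 \right)} \right)} = \left(-1957\right) 49 = -95893$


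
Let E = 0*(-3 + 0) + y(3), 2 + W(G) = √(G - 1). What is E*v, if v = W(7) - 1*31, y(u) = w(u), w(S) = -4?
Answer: 132 - 4*√6 ≈ 122.20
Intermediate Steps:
W(G) = -2 + √(-1 + G) (W(G) = -2 + √(G - 1) = -2 + √(-1 + G))
y(u) = -4
v = -33 + √6 (v = (-2 + √(-1 + 7)) - 1*31 = (-2 + √6) - 31 = -33 + √6 ≈ -30.551)
E = -4 (E = 0*(-3 + 0) - 4 = 0*(-3) - 4 = 0 - 4 = -4)
E*v = -4*(-33 + √6) = 132 - 4*√6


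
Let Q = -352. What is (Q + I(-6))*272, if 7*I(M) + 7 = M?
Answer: -673744/7 ≈ -96249.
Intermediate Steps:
I(M) = -1 + M/7
(Q + I(-6))*272 = (-352 + (-1 + (⅐)*(-6)))*272 = (-352 + (-1 - 6/7))*272 = (-352 - 13/7)*272 = -2477/7*272 = -673744/7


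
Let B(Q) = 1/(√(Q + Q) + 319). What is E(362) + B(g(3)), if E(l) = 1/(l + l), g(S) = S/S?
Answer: 332715/73673516 - √2/101759 ≈ 0.0045022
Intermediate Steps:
g(S) = 1
E(l) = 1/(2*l)
B(Q) = 1/(319 + √2*√Q) (B(Q) = 1/(√(2*Q) + 319) = 1/(√2*√Q + 319) = 1/(319 + √2*√Q))
E(362) + B(g(3)) = (½)/362 + 1/(319 + √2*√1) = (½)*(1/362) + 1/(319 + √2*1) = 1/724 + 1/(319 + √2)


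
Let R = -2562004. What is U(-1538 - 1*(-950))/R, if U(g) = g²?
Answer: -86436/640501 ≈ -0.13495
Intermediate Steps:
U(-1538 - 1*(-950))/R = (-1538 - 1*(-950))²/(-2562004) = (-1538 + 950)²*(-1/2562004) = (-588)²*(-1/2562004) = 345744*(-1/2562004) = -86436/640501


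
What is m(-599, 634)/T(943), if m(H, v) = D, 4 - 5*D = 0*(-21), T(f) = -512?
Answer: -1/640 ≈ -0.0015625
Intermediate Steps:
D = ⅘ (D = ⅘ - 0*(-21) = ⅘ - ⅕*0 = ⅘ + 0 = ⅘ ≈ 0.80000)
m(H, v) = ⅘
m(-599, 634)/T(943) = (⅘)/(-512) = (⅘)*(-1/512) = -1/640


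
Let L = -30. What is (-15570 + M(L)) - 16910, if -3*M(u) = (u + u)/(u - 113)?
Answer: -4644660/143 ≈ -32480.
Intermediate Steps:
M(u) = -2*u/(3*(-113 + u)) (M(u) = -(u + u)/(3*(u - 113)) = -2*u/(3*(-113 + u)))
(-15570 + M(L)) - 16910 = (-15570 - 2*(-30)/(-339 + 3*(-30))) - 16910 = (-15570 - 2*(-30)/(-339 - 90)) - 16910 = (-15570 - 2*(-30)/(-429)) - 16910 = (-15570 - 2*(-30)*(-1/429)) - 16910 = (-15570 - 20/143) - 16910 = -2226530/143 - 16910 = -4644660/143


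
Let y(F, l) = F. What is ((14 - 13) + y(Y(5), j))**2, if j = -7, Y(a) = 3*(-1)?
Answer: 4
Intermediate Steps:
Y(a) = -3
((14 - 13) + y(Y(5), j))**2 = ((14 - 13) - 3)**2 = (1 - 3)**2 = (-2)**2 = 4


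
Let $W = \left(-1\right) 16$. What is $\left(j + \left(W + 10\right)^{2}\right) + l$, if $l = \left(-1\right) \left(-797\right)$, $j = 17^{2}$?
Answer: $1122$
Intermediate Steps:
$W = -16$
$j = 289$
$l = 797$
$\left(j + \left(W + 10\right)^{2}\right) + l = \left(289 + \left(-16 + 10\right)^{2}\right) + 797 = \left(289 + \left(-6\right)^{2}\right) + 797 = \left(289 + 36\right) + 797 = 325 + 797 = 1122$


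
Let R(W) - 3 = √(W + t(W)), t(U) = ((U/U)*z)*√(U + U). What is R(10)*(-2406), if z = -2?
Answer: -7218 - 2406*√(10 - 4*√5) ≈ -9690.1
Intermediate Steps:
t(U) = -2*√2*√U (t(U) = ((U/U)*(-2))*√(U + U) = (1*(-2))*√(2*U) = -2*√2*√U)
R(W) = 3 + √(W - 2*√2*√W)
R(10)*(-2406) = (3 + √(10 - 2*√2*√10))*(-2406) = (3 + √(10 - 4*√5))*(-2406) = -7218 - 2406*√(10 - 4*√5)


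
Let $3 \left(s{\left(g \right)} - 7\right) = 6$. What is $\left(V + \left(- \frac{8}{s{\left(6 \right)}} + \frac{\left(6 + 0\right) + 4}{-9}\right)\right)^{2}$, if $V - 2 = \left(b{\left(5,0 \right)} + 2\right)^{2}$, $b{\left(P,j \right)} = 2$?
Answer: $256$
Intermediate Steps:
$s{\left(g \right)} = 9$ ($s{\left(g \right)} = 7 + \frac{1}{3} \cdot 6 = 7 + 2 = 9$)
$V = 18$ ($V = 2 + \left(2 + 2\right)^{2} = 2 + 4^{2} = 2 + 16 = 18$)
$\left(V + \left(- \frac{8}{s{\left(6 \right)}} + \frac{\left(6 + 0\right) + 4}{-9}\right)\right)^{2} = \left(18 + \left(- \frac{8}{9} + \frac{\left(6 + 0\right) + 4}{-9}\right)\right)^{2} = \left(18 + \left(\left(-8\right) \frac{1}{9} + \left(6 + 4\right) \left(- \frac{1}{9}\right)\right)\right)^{2} = \left(18 + \left(- \frac{8}{9} + 10 \left(- \frac{1}{9}\right)\right)\right)^{2} = \left(18 - 2\right)^{2} = 16^{2} = 256$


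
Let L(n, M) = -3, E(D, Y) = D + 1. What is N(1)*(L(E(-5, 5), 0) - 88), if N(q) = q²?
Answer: -91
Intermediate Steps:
E(D, Y) = 1 + D
N(1)*(L(E(-5, 5), 0) - 88) = 1²*(-3 - 88) = 1*(-91) = -91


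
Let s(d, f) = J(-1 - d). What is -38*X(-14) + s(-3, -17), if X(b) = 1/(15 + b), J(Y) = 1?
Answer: -37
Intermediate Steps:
s(d, f) = 1
-38*X(-14) + s(-3, -17) = -38/(15 - 14) + 1 = -38/1 + 1 = -38*1 + 1 = -38 + 1 = -37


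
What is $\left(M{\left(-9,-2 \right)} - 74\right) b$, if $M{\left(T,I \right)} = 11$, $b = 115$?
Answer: $-7245$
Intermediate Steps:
$\left(M{\left(-9,-2 \right)} - 74\right) b = \left(11 - 74\right) 115 = \left(-63\right) 115 = -7245$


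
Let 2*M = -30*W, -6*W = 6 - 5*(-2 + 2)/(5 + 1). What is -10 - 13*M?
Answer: -205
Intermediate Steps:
W = -1 (W = -(6 - 5*(-2 + 2)/(5 + 1))/6 = -(6 - 0/6)/6 = -(6 - 5*0)/6 = -(6 + 0)/6 = -⅙*6 = -1)
M = 15 (M = (-30*(-1))/2 = (-6*(-5))/2 = (½)*30 = 15)
-10 - 13*M = -10 - 13*15 = -10 - 195 = -205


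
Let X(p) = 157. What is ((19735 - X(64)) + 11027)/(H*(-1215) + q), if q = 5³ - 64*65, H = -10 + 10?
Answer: -6121/807 ≈ -7.5849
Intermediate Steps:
H = 0
q = -4035 (q = 125 - 4160 = -4035)
((19735 - X(64)) + 11027)/(H*(-1215) + q) = ((19735 - 1*157) + 11027)/(0*(-1215) - 4035) = ((19735 - 157) + 11027)/(0 - 4035) = (19578 + 11027)/(-4035) = 30605*(-1/4035) = -6121/807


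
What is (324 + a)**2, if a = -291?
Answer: 1089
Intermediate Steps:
(324 + a)**2 = (324 - 291)**2 = 33**2 = 1089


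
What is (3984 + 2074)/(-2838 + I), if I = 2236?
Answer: -3029/301 ≈ -10.063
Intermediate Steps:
(3984 + 2074)/(-2838 + I) = (3984 + 2074)/(-2838 + 2236) = 6058/(-602) = 6058*(-1/602) = -3029/301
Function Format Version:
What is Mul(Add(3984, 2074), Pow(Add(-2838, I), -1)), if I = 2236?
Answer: Rational(-3029, 301) ≈ -10.063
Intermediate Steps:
Mul(Add(3984, 2074), Pow(Add(-2838, I), -1)) = Mul(Add(3984, 2074), Pow(Add(-2838, 2236), -1)) = Mul(6058, Pow(-602, -1)) = Mul(6058, Rational(-1, 602)) = Rational(-3029, 301)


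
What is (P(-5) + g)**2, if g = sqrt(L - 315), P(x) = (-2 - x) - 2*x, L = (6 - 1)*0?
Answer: -146 + 78*I*sqrt(35) ≈ -146.0 + 461.45*I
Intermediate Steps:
L = 0 (L = 5*0 = 0)
P(x) = -2 - 3*x
g = 3*I*sqrt(35) (g = sqrt(0 - 315) = sqrt(-315) = 3*I*sqrt(35) ≈ 17.748*I)
(P(-5) + g)**2 = ((-2 - 3*(-5)) + 3*I*sqrt(35))**2 = ((-2 + 15) + 3*I*sqrt(35))**2 = (13 + 3*I*sqrt(35))**2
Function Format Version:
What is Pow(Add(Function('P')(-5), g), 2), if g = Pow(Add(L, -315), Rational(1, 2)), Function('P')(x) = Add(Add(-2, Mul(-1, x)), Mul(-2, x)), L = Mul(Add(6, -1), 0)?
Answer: Add(-146, Mul(78, I, Pow(35, Rational(1, 2)))) ≈ Add(-146.00, Mul(461.45, I))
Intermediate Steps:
L = 0 (L = Mul(5, 0) = 0)
Function('P')(x) = Add(-2, Mul(-3, x))
g = Mul(3, I, Pow(35, Rational(1, 2))) (g = Pow(Add(0, -315), Rational(1, 2)) = Pow(-315, Rational(1, 2)) = Mul(3, I, Pow(35, Rational(1, 2))) ≈ Mul(17.748, I))
Pow(Add(Function('P')(-5), g), 2) = Pow(Add(Add(-2, Mul(-3, -5)), Mul(3, I, Pow(35, Rational(1, 2)))), 2) = Pow(Add(Add(-2, 15), Mul(3, I, Pow(35, Rational(1, 2)))), 2) = Pow(Add(13, Mul(3, I, Pow(35, Rational(1, 2)))), 2)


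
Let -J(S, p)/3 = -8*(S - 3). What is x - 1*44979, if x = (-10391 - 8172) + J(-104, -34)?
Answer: -66110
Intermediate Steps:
J(S, p) = -72 + 24*S (J(S, p) = -(-24)*(S - 3) = -(-24)*(-3 + S) = -3*(24 - 8*S) = -72 + 24*S)
x = -21131 (x = (-10391 - 8172) + (-72 + 24*(-104)) = -18563 + (-72 - 2496) = -18563 - 2568 = -21131)
x - 1*44979 = -21131 - 1*44979 = -21131 - 44979 = -66110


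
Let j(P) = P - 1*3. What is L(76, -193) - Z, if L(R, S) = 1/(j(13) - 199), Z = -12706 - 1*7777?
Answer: 3871286/189 ≈ 20483.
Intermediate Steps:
j(P) = -3 + P (j(P) = P - 3 = -3 + P)
Z = -20483 (Z = -12706 - 7777 = -20483)
L(R, S) = -1/189 (L(R, S) = 1/((-3 + 13) - 199) = 1/(10 - 199) = 1/(-189) = -1/189)
L(76, -193) - Z = -1/189 - 1*(-20483) = -1/189 + 20483 = 3871286/189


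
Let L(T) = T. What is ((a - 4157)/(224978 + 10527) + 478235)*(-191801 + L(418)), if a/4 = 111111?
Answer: -1134469812335234/12395 ≈ -9.1526e+10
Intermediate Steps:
a = 444444 (a = 4*111111 = 444444)
((a - 4157)/(224978 + 10527) + 478235)*(-191801 + L(418)) = ((444444 - 4157)/(224978 + 10527) + 478235)*(-191801 + 418) = (440287/235505 + 478235)*(-191383) = (440287*(1/235505) + 478235)*(-191383) = (23173/12395 + 478235)*(-191383) = (5927745998/12395)*(-191383) = -1134469812335234/12395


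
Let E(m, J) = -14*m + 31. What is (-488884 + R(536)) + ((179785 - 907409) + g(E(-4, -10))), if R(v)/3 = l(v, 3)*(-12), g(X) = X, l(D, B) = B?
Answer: -1216529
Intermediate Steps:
E(m, J) = 31 - 14*m
R(v) = -108 (R(v) = 3*(3*(-12)) = 3*(-36) = -108)
(-488884 + R(536)) + ((179785 - 907409) + g(E(-4, -10))) = (-488884 - 108) + ((179785 - 907409) + (31 - 14*(-4))) = -488992 + (-727624 + (31 + 56)) = -488992 + (-727624 + 87) = -488992 - 727537 = -1216529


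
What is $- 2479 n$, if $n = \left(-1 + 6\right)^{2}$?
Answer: $-61975$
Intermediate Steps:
$n = 25$ ($n = 5^{2} = 25$)
$- 2479 n = \left(-2479\right) 25 = -61975$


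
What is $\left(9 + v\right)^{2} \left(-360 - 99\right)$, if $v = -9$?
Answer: $0$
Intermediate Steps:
$\left(9 + v\right)^{2} \left(-360 - 99\right) = \left(9 - 9\right)^{2} \left(-360 - 99\right) = 0^{2} \left(-459\right) = 0 \left(-459\right) = 0$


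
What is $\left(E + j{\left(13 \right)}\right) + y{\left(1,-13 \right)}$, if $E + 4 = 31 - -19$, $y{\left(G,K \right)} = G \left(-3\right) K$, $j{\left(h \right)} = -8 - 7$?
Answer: $70$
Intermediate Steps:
$j{\left(h \right)} = -15$
$y{\left(G,K \right)} = - 3 G K$
$E = 46$ ($E = -4 + \left(31 - -19\right) = -4 + \left(31 + 19\right) = -4 + 50 = 46$)
$\left(E + j{\left(13 \right)}\right) + y{\left(1,-13 \right)} = \left(46 - 15\right) - 3 \left(-13\right) = 31 + 39 = 70$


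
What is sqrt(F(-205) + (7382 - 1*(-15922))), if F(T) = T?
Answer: sqrt(23099) ≈ 151.98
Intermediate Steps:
sqrt(F(-205) + (7382 - 1*(-15922))) = sqrt(-205 + (7382 - 1*(-15922))) = sqrt(-205 + (7382 + 15922)) = sqrt(-205 + 23304) = sqrt(23099)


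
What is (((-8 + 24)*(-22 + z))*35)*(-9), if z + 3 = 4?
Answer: 105840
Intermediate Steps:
z = 1 (z = -3 + 4 = 1)
(((-8 + 24)*(-22 + z))*35)*(-9) = (((-8 + 24)*(-22 + 1))*35)*(-9) = ((16*(-21))*35)*(-9) = -336*35*(-9) = -11760*(-9) = 105840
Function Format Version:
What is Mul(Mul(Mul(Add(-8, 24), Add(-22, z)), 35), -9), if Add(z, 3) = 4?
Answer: 105840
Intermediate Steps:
z = 1 (z = Add(-3, 4) = 1)
Mul(Mul(Mul(Add(-8, 24), Add(-22, z)), 35), -9) = Mul(Mul(Mul(Add(-8, 24), Add(-22, 1)), 35), -9) = Mul(Mul(Mul(16, -21), 35), -9) = Mul(Mul(-336, 35), -9) = Mul(-11760, -9) = 105840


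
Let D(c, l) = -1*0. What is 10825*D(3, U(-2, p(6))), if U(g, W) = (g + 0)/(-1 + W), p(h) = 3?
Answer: 0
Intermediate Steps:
U(g, W) = g/(-1 + W)
D(c, l) = 0
10825*D(3, U(-2, p(6))) = 10825*0 = 0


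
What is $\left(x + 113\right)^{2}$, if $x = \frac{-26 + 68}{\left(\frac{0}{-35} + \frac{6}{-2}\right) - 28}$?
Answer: $\frac{11978521}{961} \approx 12465.0$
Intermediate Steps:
$x = - \frac{42}{31}$ ($x = \frac{42}{\left(0 \left(- \frac{1}{35}\right) + 6 \left(- \frac{1}{2}\right)\right) - 28} = \frac{42}{\left(0 - 3\right) - 28} = \frac{42}{-3 - 28} = \frac{42}{-31} = 42 \left(- \frac{1}{31}\right) = - \frac{42}{31} \approx -1.3548$)
$\left(x + 113\right)^{2} = \left(- \frac{42}{31} + 113\right)^{2} = \left(\frac{3461}{31}\right)^{2} = \frac{11978521}{961}$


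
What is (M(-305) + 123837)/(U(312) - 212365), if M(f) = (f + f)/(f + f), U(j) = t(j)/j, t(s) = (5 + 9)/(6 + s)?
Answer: -6143355504/10535002913 ≈ -0.58314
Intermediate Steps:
t(s) = 14/(6 + s)
U(j) = 14/(j*(6 + j)) (U(j) = (14/(6 + j))/j = 14/(j*(6 + j)))
M(f) = 1 (M(f) = (2*f)/((2*f)) = (2*f)*(1/(2*f)) = 1)
(M(-305) + 123837)/(U(312) - 212365) = (1 + 123837)/(14/(312*(6 + 312)) - 212365) = 123838/(14*(1/312)/318 - 212365) = 123838/(14*(1/312)*(1/318) - 212365) = 123838/(7/49608 - 212365) = 123838/(-10535002913/49608) = 123838*(-49608/10535002913) = -6143355504/10535002913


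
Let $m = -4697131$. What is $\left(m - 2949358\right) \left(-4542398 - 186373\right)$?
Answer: $36158495435019$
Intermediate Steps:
$\left(m - 2949358\right) \left(-4542398 - 186373\right) = \left(-4697131 - 2949358\right) \left(-4542398 - 186373\right) = \left(-7646489\right) \left(-4728771\right) = 36158495435019$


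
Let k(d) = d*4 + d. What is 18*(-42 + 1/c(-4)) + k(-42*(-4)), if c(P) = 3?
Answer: 90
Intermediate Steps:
k(d) = 5*d (k(d) = 4*d + d = 5*d)
18*(-42 + 1/c(-4)) + k(-42*(-4)) = 18*(-42 + 1/3) + 5*(-42*(-4)) = 18*(-42 + 1/3) + 5*168 = 18*(-125/3) + 840 = -750 + 840 = 90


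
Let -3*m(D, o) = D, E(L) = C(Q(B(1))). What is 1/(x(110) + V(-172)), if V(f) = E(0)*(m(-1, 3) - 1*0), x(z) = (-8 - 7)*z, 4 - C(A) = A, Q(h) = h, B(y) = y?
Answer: -1/1649 ≈ -0.00060643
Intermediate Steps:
C(A) = 4 - A
E(L) = 3 (E(L) = 4 - 1*1 = 4 - 1 = 3)
m(D, o) = -D/3
x(z) = -15*z
V(f) = 1 (V(f) = 3*(-⅓*(-1) - 1*0) = 3*(⅓ + 0) = 3*(⅓) = 1)
1/(x(110) + V(-172)) = 1/(-15*110 + 1) = 1/(-1650 + 1) = 1/(-1649) = -1/1649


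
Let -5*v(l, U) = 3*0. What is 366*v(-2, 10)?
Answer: 0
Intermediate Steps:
v(l, U) = 0 (v(l, U) = -3*0/5 = -⅕*0 = 0)
366*v(-2, 10) = 366*0 = 0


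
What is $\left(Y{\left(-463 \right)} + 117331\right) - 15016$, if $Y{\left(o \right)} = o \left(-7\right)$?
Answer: $105556$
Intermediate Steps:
$Y{\left(o \right)} = - 7 o$
$\left(Y{\left(-463 \right)} + 117331\right) - 15016 = \left(\left(-7\right) \left(-463\right) + 117331\right) - 15016 = \left(3241 + 117331\right) - 15016 = 120572 - 15016 = 105556$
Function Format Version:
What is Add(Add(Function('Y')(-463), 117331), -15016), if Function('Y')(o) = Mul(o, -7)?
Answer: 105556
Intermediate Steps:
Function('Y')(o) = Mul(-7, o)
Add(Add(Function('Y')(-463), 117331), -15016) = Add(Add(Mul(-7, -463), 117331), -15016) = Add(Add(3241, 117331), -15016) = Add(120572, -15016) = 105556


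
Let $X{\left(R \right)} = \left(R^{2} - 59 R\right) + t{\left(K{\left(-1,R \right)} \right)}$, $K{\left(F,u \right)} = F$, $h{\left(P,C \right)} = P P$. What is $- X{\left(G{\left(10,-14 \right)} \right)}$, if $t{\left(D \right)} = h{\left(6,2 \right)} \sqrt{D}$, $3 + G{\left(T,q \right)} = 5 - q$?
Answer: $688 - 36 i \approx 688.0 - 36.0 i$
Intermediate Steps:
$h{\left(P,C \right)} = P^{2}$
$G{\left(T,q \right)} = 2 - q$ ($G{\left(T,q \right)} = -3 - \left(-5 + q\right) = 2 - q$)
$t{\left(D \right)} = 36 \sqrt{D}$ ($t{\left(D \right)} = 6^{2} \sqrt{D} = 36 \sqrt{D}$)
$X{\left(R \right)} = R^{2} - 59 R + 36 i$ ($X{\left(R \right)} = \left(R^{2} - 59 R\right) + 36 \sqrt{-1} = \left(R^{2} - 59 R\right) + 36 i = R^{2} - 59 R + 36 i$)
$- X{\left(G{\left(10,-14 \right)} \right)} = - (\left(2 - -14\right)^{2} - 59 \left(2 - -14\right) + 36 i) = - (\left(2 + 14\right)^{2} - 59 \left(2 + 14\right) + 36 i) = - (16^{2} - 944 + 36 i) = - (256 - 944 + 36 i) = - (-688 + 36 i) = 688 - 36 i$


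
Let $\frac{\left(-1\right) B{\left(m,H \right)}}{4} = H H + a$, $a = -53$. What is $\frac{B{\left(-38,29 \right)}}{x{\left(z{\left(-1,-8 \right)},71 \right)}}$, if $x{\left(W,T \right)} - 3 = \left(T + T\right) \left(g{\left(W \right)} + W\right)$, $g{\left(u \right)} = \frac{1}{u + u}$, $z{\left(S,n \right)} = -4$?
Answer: $\frac{12608}{2331} \approx 5.4088$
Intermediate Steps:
$g{\left(u \right)} = \frac{1}{2 u}$
$B{\left(m,H \right)} = 212 - 4 H^{2}$ ($B{\left(m,H \right)} = - 4 \left(H H - 53\right) = - 4 \left(H^{2} - 53\right) = - 4 \left(-53 + H^{2}\right) = 212 - 4 H^{2}$)
$x{\left(W,T \right)} = 3 + 2 T \left(W + \frac{1}{2 W}\right)$ ($x{\left(W,T \right)} = 3 + \left(T + T\right) \left(\frac{1}{2 W} + W\right) = 3 + 2 T \left(W + \frac{1}{2 W}\right)$)
$\frac{B{\left(-38,29 \right)}}{x{\left(z{\left(-1,-8 \right)},71 \right)}} = \frac{212 - 4 \cdot 29^{2}}{3 + \frac{71}{-4} + 2 \cdot 71 \left(-4\right)} = \frac{212 - 3364}{3 + 71 \left(- \frac{1}{4}\right) - 568} = \frac{212 - 3364}{3 - \frac{71}{4} - 568} = - \frac{3152}{- \frac{2331}{4}} = \left(-3152\right) \left(- \frac{4}{2331}\right) = \frac{12608}{2331}$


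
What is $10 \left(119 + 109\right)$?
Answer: $2280$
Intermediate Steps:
$10 \left(119 + 109\right) = 10 \cdot 228 = 2280$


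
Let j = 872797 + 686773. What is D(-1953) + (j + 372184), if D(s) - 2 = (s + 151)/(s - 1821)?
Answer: 214424969/111 ≈ 1.9318e+6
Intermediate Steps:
j = 1559570
D(s) = 2 + (151 + s)/(-1821 + s) (D(s) = 2 + (s + 151)/(s - 1821) = 2 + (151 + s)/(-1821 + s))
D(-1953) + (j + 372184) = (-3491 + 3*(-1953))/(-1821 - 1953) + (1559570 + 372184) = (-3491 - 5859)/(-3774) + 1931754 = -1/3774*(-9350) + 1931754 = 275/111 + 1931754 = 214424969/111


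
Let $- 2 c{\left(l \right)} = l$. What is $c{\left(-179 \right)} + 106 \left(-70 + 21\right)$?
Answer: $- \frac{10209}{2} \approx -5104.5$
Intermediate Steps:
$c{\left(l \right)} = - \frac{l}{2}$
$c{\left(-179 \right)} + 106 \left(-70 + 21\right) = \left(- \frac{1}{2}\right) \left(-179\right) + 106 \left(-70 + 21\right) = \frac{179}{2} + 106 \left(-49\right) = \frac{179}{2} - 5194 = - \frac{10209}{2}$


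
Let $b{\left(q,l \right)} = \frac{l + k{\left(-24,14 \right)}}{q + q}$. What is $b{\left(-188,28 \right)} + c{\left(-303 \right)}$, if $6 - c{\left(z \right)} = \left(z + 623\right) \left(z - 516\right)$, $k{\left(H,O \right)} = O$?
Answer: $\frac{49272147}{188} \approx 2.6209 \cdot 10^{5}$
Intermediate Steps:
$b{\left(q,l \right)} = \frac{14 + l}{2 q}$ ($b{\left(q,l \right)} = \frac{l + 14}{q + q} = \frac{14 + l}{2 q}$)
$c{\left(z \right)} = 6 - \left(-516 + z\right) \left(623 + z\right)$ ($c{\left(z \right)} = 6 - \left(z + 623\right) \left(z - 516\right) = 6 - \left(623 + z\right) \left(-516 + z\right) = 6 - \left(-516 + z\right) \left(623 + z\right)$)
$b{\left(-188,28 \right)} + c{\left(-303 \right)} = \frac{14 + 28}{2 \left(-188\right)} - -262086 = \frac{1}{2} \left(- \frac{1}{188}\right) 42 + \left(321474 - 91809 + 32421\right) = - \frac{21}{188} + \left(321474 - 91809 + 32421\right) = - \frac{21}{188} + 262086 = \frac{49272147}{188}$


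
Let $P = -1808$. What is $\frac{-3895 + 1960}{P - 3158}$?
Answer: $\frac{1935}{4966} \approx 0.38965$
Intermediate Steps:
$\frac{-3895 + 1960}{P - 3158} = \frac{-3895 + 1960}{-1808 - 3158} = - \frac{1935}{-4966} = \left(-1935\right) \left(- \frac{1}{4966}\right) = \frac{1935}{4966}$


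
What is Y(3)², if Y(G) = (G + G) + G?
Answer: 81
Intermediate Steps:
Y(G) = 3*G (Y(G) = 2*G + G = 3*G)
Y(3)² = (3*3)² = 9² = 81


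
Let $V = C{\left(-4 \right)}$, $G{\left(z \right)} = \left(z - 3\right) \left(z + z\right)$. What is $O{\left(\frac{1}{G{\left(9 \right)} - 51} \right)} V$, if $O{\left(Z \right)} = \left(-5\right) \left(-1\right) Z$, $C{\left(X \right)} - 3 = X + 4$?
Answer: $\frac{5}{19} \approx 0.26316$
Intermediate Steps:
$C{\left(X \right)} = 7 + X$ ($C{\left(X \right)} = 3 + \left(X + 4\right) = 3 + \left(4 + X\right) = 7 + X$)
$G{\left(z \right)} = 2 z \left(-3 + z\right)$ ($G{\left(z \right)} = \left(-3 + z\right) 2 z = 2 z \left(-3 + z\right)$)
$V = 3$ ($V = 7 - 4 = 3$)
$O{\left(Z \right)} = 5 Z$
$O{\left(\frac{1}{G{\left(9 \right)} - 51} \right)} V = \frac{5}{2 \cdot 9 \left(-3 + 9\right) - 51} \cdot 3 = \frac{5}{2 \cdot 9 \cdot 6 - 51} \cdot 3 = \frac{5}{108 - 51} \cdot 3 = \frac{5}{57} \cdot 3 = \frac{5}{19}$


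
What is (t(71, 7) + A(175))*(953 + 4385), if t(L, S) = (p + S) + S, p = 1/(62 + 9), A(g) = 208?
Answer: 84142894/71 ≈ 1.1851e+6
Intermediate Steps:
p = 1/71 ≈ 0.014085
t(L, S) = 1/71 + 2*S (t(L, S) = (1/71 + S) + S = 1/71 + 2*S)
(t(71, 7) + A(175))*(953 + 4385) = ((1/71 + 2*7) + 208)*(953 + 4385) = ((1/71 + 14) + 208)*5338 = (995/71 + 208)*5338 = (15763/71)*5338 = 84142894/71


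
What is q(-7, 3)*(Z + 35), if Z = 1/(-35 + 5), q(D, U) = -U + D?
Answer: -1049/3 ≈ -349.67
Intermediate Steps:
q(D, U) = D - U
Z = -1/30 (Z = 1/(-30) = -1/30 ≈ -0.033333)
q(-7, 3)*(Z + 35) = (-7 - 1*3)*(-1/30 + 35) = (-7 - 3)*(1049/30) = -10*1049/30 = -1049/3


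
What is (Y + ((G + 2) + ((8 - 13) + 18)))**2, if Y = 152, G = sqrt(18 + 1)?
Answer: (167 + sqrt(19))**2 ≈ 29364.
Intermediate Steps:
G = sqrt(19) ≈ 4.3589
(Y + ((G + 2) + ((8 - 13) + 18)))**2 = (152 + ((sqrt(19) + 2) + ((8 - 13) + 18)))**2 = (152 + ((2 + sqrt(19)) + (-5 + 18)))**2 = (152 + ((2 + sqrt(19)) + 13))**2 = (152 + (15 + sqrt(19)))**2 = (167 + sqrt(19))**2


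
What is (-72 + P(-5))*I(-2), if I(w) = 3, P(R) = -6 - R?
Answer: -219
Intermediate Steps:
(-72 + P(-5))*I(-2) = (-72 + (-6 - 1*(-5)))*3 = (-72 + (-6 + 5))*3 = (-72 - 1)*3 = -73*3 = -219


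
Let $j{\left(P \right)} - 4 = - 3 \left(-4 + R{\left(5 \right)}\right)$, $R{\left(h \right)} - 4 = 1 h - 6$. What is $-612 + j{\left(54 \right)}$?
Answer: $-605$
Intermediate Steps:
$R{\left(h \right)} = -2 + h$ ($R{\left(h \right)} = 4 + \left(1 h - 6\right) = 4 + \left(h - 6\right) = 4 + \left(-6 + h\right) = -2 + h$)
$j{\left(P \right)} = 7$ ($j{\left(P \right)} = 4 - 3 \left(-4 + \left(-2 + 5\right)\right) = 4 - 3 \left(-4 + 3\right) = 4 - -3 = 4 + 3 = 7$)
$-612 + j{\left(54 \right)} = -612 + 7 = -605$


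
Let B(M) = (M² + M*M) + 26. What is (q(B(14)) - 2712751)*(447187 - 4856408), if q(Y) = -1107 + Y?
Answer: 11964156630240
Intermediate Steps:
B(M) = 26 + 2*M² (B(M) = (M² + M²) + 26 = 2*M² + 26 = 26 + 2*M²)
(q(B(14)) - 2712751)*(447187 - 4856408) = ((-1107 + (26 + 2*14²)) - 2712751)*(447187 - 4856408) = ((-1107 + (26 + 2*196)) - 2712751)*(-4409221) = ((-1107 + (26 + 392)) - 2712751)*(-4409221) = ((-1107 + 418) - 2712751)*(-4409221) = (-689 - 2712751)*(-4409221) = -2713440*(-4409221) = 11964156630240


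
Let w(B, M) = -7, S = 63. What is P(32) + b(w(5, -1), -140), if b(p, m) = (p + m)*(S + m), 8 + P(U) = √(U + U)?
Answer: 11319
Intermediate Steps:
P(U) = -8 + √2*√U (P(U) = -8 + √(U + U) = -8 + √(2*U) = -8 + √2*√U)
b(p, m) = (63 + m)*(m + p) (b(p, m) = (p + m)*(63 + m) = (m + p)*(63 + m) = (63 + m)*(m + p))
P(32) + b(w(5, -1), -140) = (-8 + √2*√32) + ((-140)² + 63*(-140) + 63*(-7) - 140*(-7)) = (-8 + √2*(4*√2)) + (19600 - 8820 - 441 + 980) = (-8 + 8) + 11319 = 0 + 11319 = 11319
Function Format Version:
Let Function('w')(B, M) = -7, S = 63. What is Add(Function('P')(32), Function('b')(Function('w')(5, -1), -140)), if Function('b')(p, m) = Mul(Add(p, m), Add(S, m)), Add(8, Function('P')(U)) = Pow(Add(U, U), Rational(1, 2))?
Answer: 11319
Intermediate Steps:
Function('P')(U) = Add(-8, Mul(Pow(2, Rational(1, 2)), Pow(U, Rational(1, 2)))) (Function('P')(U) = Add(-8, Pow(Add(U, U), Rational(1, 2))) = Add(-8, Pow(Mul(2, U), Rational(1, 2))) = Add(-8, Mul(Pow(2, Rational(1, 2)), Pow(U, Rational(1, 2)))))
Function('b')(p, m) = Mul(Add(63, m), Add(m, p)) (Function('b')(p, m) = Mul(Add(p, m), Add(63, m)) = Mul(Add(m, p), Add(63, m)) = Mul(Add(63, m), Add(m, p)))
Add(Function('P')(32), Function('b')(Function('w')(5, -1), -140)) = Add(Add(-8, Mul(Pow(2, Rational(1, 2)), Pow(32, Rational(1, 2)))), Add(Pow(-140, 2), Mul(63, -140), Mul(63, -7), Mul(-140, -7))) = Add(Add(-8, Mul(Pow(2, Rational(1, 2)), Mul(4, Pow(2, Rational(1, 2))))), Add(19600, -8820, -441, 980)) = Add(Add(-8, 8), 11319) = Add(0, 11319) = 11319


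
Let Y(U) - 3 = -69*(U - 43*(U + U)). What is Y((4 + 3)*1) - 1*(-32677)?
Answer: 73735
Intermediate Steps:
Y(U) = 3 + 5865*U (Y(U) = 3 - 69*(U - 43*(U + U)) = 3 - 69*(U - 86*U) = 3 - (-5865)*U = 3 + 5865*U)
Y((4 + 3)*1) - 1*(-32677) = (3 + 5865*((4 + 3)*1)) - 1*(-32677) = (3 + 5865*(7*1)) + 32677 = (3 + 5865*7) + 32677 = (3 + 41055) + 32677 = 41058 + 32677 = 73735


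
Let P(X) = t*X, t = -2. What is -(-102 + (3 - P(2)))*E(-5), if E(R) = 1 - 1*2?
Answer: -95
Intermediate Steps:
P(X) = -2*X
E(R) = -1 (E(R) = 1 - 2 = -1)
-(-102 + (3 - P(2)))*E(-5) = -(-102 + (3 - (-2)*2))*(-1) = -(-102 + (3 - 1*(-4)))*(-1) = -(-102 + (3 + 4))*(-1) = -(-102 + 7)*(-1) = -(-95)*(-1) = -1*95 = -95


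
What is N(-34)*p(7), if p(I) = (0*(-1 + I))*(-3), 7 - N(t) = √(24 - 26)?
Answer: 0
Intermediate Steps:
N(t) = 7 - I*√2 (N(t) = 7 - √(24 - 26) = 7 - √(-2) = 7 - I*√2)
p(I) = 0 (p(I) = 0*(-3) = 0)
N(-34)*p(7) = (7 - I*√2)*0 = 0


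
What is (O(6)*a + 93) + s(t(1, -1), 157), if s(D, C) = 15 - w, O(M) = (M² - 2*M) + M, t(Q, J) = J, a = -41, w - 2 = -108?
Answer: -1016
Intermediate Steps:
w = -106 (w = 2 - 108 = -106)
O(M) = M² - M
s(D, C) = 121 (s(D, C) = 15 - 1*(-106) = 15 + 106 = 121)
(O(6)*a + 93) + s(t(1, -1), 157) = ((6*(-1 + 6))*(-41) + 93) + 121 = ((6*5)*(-41) + 93) + 121 = (30*(-41) + 93) + 121 = (-1230 + 93) + 121 = -1137 + 121 = -1016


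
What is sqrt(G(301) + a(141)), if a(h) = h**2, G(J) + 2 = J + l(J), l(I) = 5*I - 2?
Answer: sqrt(21683) ≈ 147.25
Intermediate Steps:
l(I) = -2 + 5*I
G(J) = -4 + 6*J (G(J) = -2 + (J + (-2 + 5*J)) = -2 + (-2 + 6*J) = -4 + 6*J)
sqrt(G(301) + a(141)) = sqrt((-4 + 6*301) + 141**2) = sqrt((-4 + 1806) + 19881) = sqrt(1802 + 19881) = sqrt(21683)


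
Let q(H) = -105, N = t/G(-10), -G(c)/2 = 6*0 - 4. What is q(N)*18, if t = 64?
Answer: -1890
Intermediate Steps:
G(c) = 8 (G(c) = -2*(6*0 - 4) = -2*(0 - 4) = -2*(-4) = 8)
N = 8 (N = 64/8 = 64*(⅛) = 8)
q(N)*18 = -105*18 = -1890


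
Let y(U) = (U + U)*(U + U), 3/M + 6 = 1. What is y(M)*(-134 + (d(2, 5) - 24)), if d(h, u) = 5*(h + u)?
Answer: -4428/25 ≈ -177.12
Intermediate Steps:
M = -⅗ (M = 3/(-6 + 1) = 3/(-5) = 3*(-⅕) = -⅗ ≈ -0.60000)
y(U) = 4*U² (y(U) = (2*U)*(2*U) = 4*U²)
d(h, u) = 5*h + 5*u
y(M)*(-134 + (d(2, 5) - 24)) = (4*(-⅗)²)*(-134 + ((5*2 + 5*5) - 24)) = (4*(9/25))*(-134 + ((10 + 25) - 24)) = 36*(-134 + (35 - 24))/25 = 36*(-134 + 11)/25 = (36/25)*(-123) = -4428/25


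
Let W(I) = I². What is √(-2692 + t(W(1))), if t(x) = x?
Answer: 3*I*√299 ≈ 51.875*I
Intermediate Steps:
√(-2692 + t(W(1))) = √(-2692 + 1²) = √(-2692 + 1) = √(-2691) = 3*I*√299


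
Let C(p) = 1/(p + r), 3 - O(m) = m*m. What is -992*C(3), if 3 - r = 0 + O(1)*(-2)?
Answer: -496/5 ≈ -99.200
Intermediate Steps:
O(m) = 3 - m**2 (O(m) = 3 - m*m = 3 - m**2)
r = 7 (r = 3 - (0 + (3 - 1*1**2)*(-2)) = 3 - (0 + (3 - 1*1)*(-2)) = 3 - (0 + (3 - 1)*(-2)) = 3 - (0 + 2*(-2)) = 3 - (0 - 4) = 3 - 1*(-4) = 3 + 4 = 7)
C(p) = 1/(7 + p) (C(p) = 1/(p + 7) = 1/(7 + p))
-992*C(3) = -992/(7 + 3) = -992/10 = -992*1/10 = -496/5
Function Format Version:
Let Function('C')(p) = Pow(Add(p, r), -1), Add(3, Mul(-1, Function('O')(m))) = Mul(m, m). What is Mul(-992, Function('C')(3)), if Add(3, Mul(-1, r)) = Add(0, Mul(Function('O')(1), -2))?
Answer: Rational(-496, 5) ≈ -99.200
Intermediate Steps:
Function('O')(m) = Add(3, Mul(-1, Pow(m, 2))) (Function('O')(m) = Add(3, Mul(-1, Mul(m, m))) = Add(3, Mul(-1, Pow(m, 2))))
r = 7 (r = Add(3, Mul(-1, Add(0, Mul(Add(3, Mul(-1, Pow(1, 2))), -2)))) = Add(3, Mul(-1, Add(0, Mul(Add(3, Mul(-1, 1)), -2)))) = Add(3, Mul(-1, Add(0, Mul(Add(3, -1), -2)))) = Add(3, Mul(-1, Add(0, Mul(2, -2)))) = Add(3, Mul(-1, Add(0, -4))) = Add(3, Mul(-1, -4)) = Add(3, 4) = 7)
Function('C')(p) = Pow(Add(7, p), -1) (Function('C')(p) = Pow(Add(p, 7), -1) = Pow(Add(7, p), -1))
Mul(-992, Function('C')(3)) = Mul(-992, Pow(Add(7, 3), -1)) = Mul(-992, Pow(10, -1)) = Mul(-992, Rational(1, 10)) = Rational(-496, 5)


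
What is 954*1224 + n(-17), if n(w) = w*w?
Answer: 1167985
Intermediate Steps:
n(w) = w**2
954*1224 + n(-17) = 954*1224 + (-17)**2 = 1167696 + 289 = 1167985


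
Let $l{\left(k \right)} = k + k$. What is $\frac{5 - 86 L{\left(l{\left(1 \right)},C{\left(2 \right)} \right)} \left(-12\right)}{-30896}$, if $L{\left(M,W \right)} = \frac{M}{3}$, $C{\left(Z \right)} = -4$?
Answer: $- \frac{693}{30896} \approx -0.02243$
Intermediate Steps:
$l{\left(k \right)} = 2 k$
$L{\left(M,W \right)} = \frac{M}{3}$ ($L{\left(M,W \right)} = M \frac{1}{3} = \frac{M}{3}$)
$\frac{5 - 86 L{\left(l{\left(1 \right)},C{\left(2 \right)} \right)} \left(-12\right)}{-30896} = \frac{5 - 86 \frac{2 \cdot 1}{3} \left(-12\right)}{-30896} = \left(5 - 86 \cdot \frac{1}{3} \cdot 2 \left(-12\right)\right) \left(- \frac{1}{30896}\right) = \left(5 - 86 \cdot \frac{2}{3} \left(-12\right)\right) \left(- \frac{1}{30896}\right) = \left(5 - -688\right) \left(- \frac{1}{30896}\right) = \left(5 + 688\right) \left(- \frac{1}{30896}\right) = 693 \left(- \frac{1}{30896}\right) = - \frac{693}{30896}$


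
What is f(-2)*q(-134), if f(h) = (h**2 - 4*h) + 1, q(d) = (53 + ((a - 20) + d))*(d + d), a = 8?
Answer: 324012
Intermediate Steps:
q(d) = 2*d*(41 + d) (q(d) = (53 + ((8 - 20) + d))*(d + d) = (53 + (-12 + d))*(2*d) = (41 + d)*(2*d) = 2*d*(41 + d))
f(h) = 1 + h**2 - 4*h
f(-2)*q(-134) = (1 + (-2)**2 - 4*(-2))*(2*(-134)*(41 - 134)) = (1 + 4 + 8)*(2*(-134)*(-93)) = 13*24924 = 324012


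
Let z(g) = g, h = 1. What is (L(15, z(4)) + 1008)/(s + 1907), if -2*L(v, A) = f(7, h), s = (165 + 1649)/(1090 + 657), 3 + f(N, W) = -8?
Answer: 3541169/6666686 ≈ 0.53117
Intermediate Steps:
f(N, W) = -11 (f(N, W) = -3 - 8 = -11)
s = 1814/1747 ≈ 1.0384
L(v, A) = 11/2 (L(v, A) = -½*(-11) = 11/2)
(L(15, z(4)) + 1008)/(s + 1907) = (11/2 + 1008)/(1814/1747 + 1907) = 2027/(2*(3333343/1747)) = (2027/2)*(1747/3333343) = 3541169/6666686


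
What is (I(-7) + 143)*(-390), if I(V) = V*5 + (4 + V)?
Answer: -40950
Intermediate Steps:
I(V) = 4 + 6*V (I(V) = 5*V + (4 + V) = 4 + 6*V)
(I(-7) + 143)*(-390) = ((4 + 6*(-7)) + 143)*(-390) = ((4 - 42) + 143)*(-390) = (-38 + 143)*(-390) = 105*(-390) = -40950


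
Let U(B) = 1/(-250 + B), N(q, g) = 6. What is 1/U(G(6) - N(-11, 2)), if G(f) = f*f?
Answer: -220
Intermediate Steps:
G(f) = f²
1/U(G(6) - N(-11, 2)) = 1/(1/(-250 + (6² - 1*6))) = 1/(1/(-250 + (36 - 6))) = 1/(1/(-250 + 30)) = 1/(1/(-220)) = 1/(-1/220) = -220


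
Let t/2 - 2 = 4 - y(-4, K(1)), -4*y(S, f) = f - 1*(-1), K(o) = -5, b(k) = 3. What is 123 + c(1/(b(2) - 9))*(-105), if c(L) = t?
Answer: -927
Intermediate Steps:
y(S, f) = -¼ - f/4 (y(S, f) = -(f - 1*(-1))/4 = -(f + 1)/4 = -(1 + f)/4 = -¼ - f/4)
t = 10 (t = 4 + 2*(4 - (-¼ - ¼*(-5))) = 4 + 2*(4 - (-¼ + 5/4)) = 4 + 2*(4 - 1*1) = 4 + 2*(4 - 1) = 4 + 2*3 = 4 + 6 = 10)
c(L) = 10
123 + c(1/(b(2) - 9))*(-105) = 123 + 10*(-105) = 123 - 1050 = -927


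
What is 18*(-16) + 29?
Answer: -259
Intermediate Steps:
18*(-16) + 29 = -288 + 29 = -259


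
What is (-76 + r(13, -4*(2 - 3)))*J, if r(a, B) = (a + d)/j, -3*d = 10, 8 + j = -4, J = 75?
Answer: -69125/12 ≈ -5760.4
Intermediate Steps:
j = -12 (j = -8 - 4 = -12)
d = -10/3 (d = -⅓*10 = -10/3 ≈ -3.3333)
r(a, B) = 5/18 - a/12 (r(a, B) = (a - 10/3)/(-12) = (-10/3 + a)*(-1/12) = 5/18 - a/12)
(-76 + r(13, -4*(2 - 3)))*J = (-76 + (5/18 - 1/12*13))*75 = (-76 + (5/18 - 13/12))*75 = (-76 - 29/36)*75 = -2765/36*75 = -69125/12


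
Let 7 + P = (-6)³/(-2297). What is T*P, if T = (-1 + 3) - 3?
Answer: 15863/2297 ≈ 6.9060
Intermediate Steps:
T = -1 (T = 2 - 3 = -1)
P = -15863/2297 (P = -7 + (-6)³/(-2297) = -7 - 216*(-1/2297) = -7 + 216/2297 = -15863/2297 ≈ -6.9060)
T*P = -1*(-15863/2297) = 15863/2297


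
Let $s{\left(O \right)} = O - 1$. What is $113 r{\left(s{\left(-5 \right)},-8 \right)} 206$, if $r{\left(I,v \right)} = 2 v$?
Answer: $-372448$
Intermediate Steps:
$s{\left(O \right)} = -1 + O$ ($s{\left(O \right)} = O - 1 = -1 + O$)
$113 r{\left(s{\left(-5 \right)},-8 \right)} 206 = 113 \cdot 2 \left(-8\right) 206 = 113 \left(-16\right) 206 = \left(-1808\right) 206 = -372448$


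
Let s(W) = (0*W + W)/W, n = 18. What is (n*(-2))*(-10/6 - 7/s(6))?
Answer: 312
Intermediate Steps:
s(W) = 1 (s(W) = (0 + W)/W = W/W = 1)
(n*(-2))*(-10/6 - 7/s(6)) = (18*(-2))*(-10/6 - 7/1) = -36*(-10*1/6 - 7*1) = -36*(-5/3 - 7) = -36*(-26/3) = 312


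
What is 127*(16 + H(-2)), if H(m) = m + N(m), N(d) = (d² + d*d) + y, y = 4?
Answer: 3302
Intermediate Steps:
N(d) = 4 + 2*d² (N(d) = (d² + d*d) + 4 = (d² + d²) + 4 = 2*d² + 4 = 4 + 2*d²)
H(m) = 4 + m + 2*m² (H(m) = m + (4 + 2*m²) = 4 + m + 2*m²)
127*(16 + H(-2)) = 127*(16 + (4 - 2 + 2*(-2)²)) = 127*(16 + (4 - 2 + 2*4)) = 127*(16 + (4 - 2 + 8)) = 127*(16 + 10) = 127*26 = 3302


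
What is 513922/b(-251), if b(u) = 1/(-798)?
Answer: -410109756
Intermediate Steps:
b(u) = -1/798
513922/b(-251) = 513922/(-1/798) = 513922*(-798) = -410109756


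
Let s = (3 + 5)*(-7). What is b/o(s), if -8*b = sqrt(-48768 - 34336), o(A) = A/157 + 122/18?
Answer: -9891*I*sqrt(106)/18146 ≈ -5.6119*I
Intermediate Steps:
s = -56 (s = 8*(-7) = -56)
o(A) = 61/9 + A/157 (o(A) = A*(1/157) + 122*(1/18) = A/157 + 61/9 = 61/9 + A/157)
b = -7*I*sqrt(106)/2 (b = -sqrt(-48768 - 34336)/8 = -7*I*sqrt(106)/2 ≈ -36.035*I)
b/o(s) = (-7*I*sqrt(106)/2)/(61/9 + (1/157)*(-56)) = (-7*I*sqrt(106)/2)/(61/9 - 56/157) = (-7*I*sqrt(106)/2)/(9073/1413) = -7*I*sqrt(106)/2*(1413/9073) = -9891*I*sqrt(106)/18146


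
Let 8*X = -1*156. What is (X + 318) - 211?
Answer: 175/2 ≈ 87.500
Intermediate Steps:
X = -39/2 (X = (-1*156)/8 = (⅛)*(-156) = -39/2 ≈ -19.500)
(X + 318) - 211 = (-39/2 + 318) - 211 = 597/2 - 211 = 175/2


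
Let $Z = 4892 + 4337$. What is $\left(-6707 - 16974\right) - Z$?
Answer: $-32910$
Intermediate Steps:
$Z = 9229$
$\left(-6707 - 16974\right) - Z = \left(-6707 - 16974\right) - 9229 = -23681 - 9229 = -32910$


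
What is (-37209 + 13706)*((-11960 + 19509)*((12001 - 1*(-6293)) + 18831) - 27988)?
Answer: -6586213655411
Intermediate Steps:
(-37209 + 13706)*((-11960 + 19509)*((12001 - 1*(-6293)) + 18831) - 27988) = -23503*(7549*((12001 + 6293) + 18831) - 27988) = -23503*(7549*(18294 + 18831) - 27988) = -23503*(7549*37125 - 27988) = -23503*(280256625 - 27988) = -23503*280228637 = -6586213655411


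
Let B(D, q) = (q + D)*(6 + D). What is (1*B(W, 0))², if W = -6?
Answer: 0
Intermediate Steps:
B(D, q) = (6 + D)*(D + q) (B(D, q) = (D + q)*(6 + D) = (6 + D)*(D + q))
(1*B(W, 0))² = (1*((-6)² + 6*(-6) + 6*0 - 6*0))² = (1*(36 - 36 + 0 + 0))² = (1*0)² = 0² = 0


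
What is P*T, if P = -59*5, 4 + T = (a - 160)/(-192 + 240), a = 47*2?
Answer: 12685/8 ≈ 1585.6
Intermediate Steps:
a = 94
T = -43/8 (T = -4 + (94 - 160)/(-192 + 240) = -4 - 66/48 = -4 - 66*1/48 = -4 - 11/8 = -43/8 ≈ -5.3750)
P = -295
P*T = -295*(-43/8) = 12685/8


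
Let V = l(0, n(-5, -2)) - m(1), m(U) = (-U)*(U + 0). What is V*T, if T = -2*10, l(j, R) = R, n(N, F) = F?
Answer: 20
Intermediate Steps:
m(U) = -U² (m(U) = (-U)*U = -U²)
V = -1 (V = -2 - (-1)*1² = -2 - (-1) = -2 - 1*(-1) = -2 + 1 = -1)
T = -20
V*T = -1*(-20) = 20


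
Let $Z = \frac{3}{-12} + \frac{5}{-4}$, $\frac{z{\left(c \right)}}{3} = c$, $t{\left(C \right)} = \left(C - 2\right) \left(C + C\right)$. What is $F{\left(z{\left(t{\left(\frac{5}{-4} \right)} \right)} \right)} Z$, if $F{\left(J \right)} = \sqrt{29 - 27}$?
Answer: $- \frac{3 \sqrt{2}}{2} \approx -2.1213$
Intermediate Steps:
$t{\left(C \right)} = 2 C \left(-2 + C\right)$ ($t{\left(C \right)} = \left(-2 + C\right) 2 C = 2 C \left(-2 + C\right)$)
$z{\left(c \right)} = 3 c$
$F{\left(J \right)} = \sqrt{2}$
$Z = - \frac{3}{2}$ ($Z = 3 \left(- \frac{1}{12}\right) + 5 \left(- \frac{1}{4}\right) = - \frac{1}{4} - \frac{5}{4} = - \frac{3}{2} \approx -1.5$)
$F{\left(z{\left(t{\left(\frac{5}{-4} \right)} \right)} \right)} Z = \sqrt{2} \left(- \frac{3}{2}\right) = - \frac{3 \sqrt{2}}{2}$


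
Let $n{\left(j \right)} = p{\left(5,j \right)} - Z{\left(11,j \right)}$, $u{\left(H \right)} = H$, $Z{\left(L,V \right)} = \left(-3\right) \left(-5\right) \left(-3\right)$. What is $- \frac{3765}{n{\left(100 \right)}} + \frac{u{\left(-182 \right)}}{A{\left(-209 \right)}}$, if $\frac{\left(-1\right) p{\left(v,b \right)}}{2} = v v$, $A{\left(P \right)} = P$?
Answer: $\frac{157559}{209} \approx 753.87$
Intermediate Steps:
$Z{\left(L,V \right)} = -45$ ($Z{\left(L,V \right)} = 15 \left(-3\right) = -45$)
$p{\left(v,b \right)} = - 2 v^{2}$ ($p{\left(v,b \right)} = - 2 v v = - 2 v^{2}$)
$n{\left(j \right)} = -5$ ($n{\left(j \right)} = - 2 \cdot 5^{2} - -45 = \left(-2\right) 25 + 45 = -50 + 45 = -5$)
$- \frac{3765}{n{\left(100 \right)}} + \frac{u{\left(-182 \right)}}{A{\left(-209 \right)}} = - \frac{3765}{-5} - \frac{182}{-209} = \left(-3765\right) \left(- \frac{1}{5}\right) - - \frac{182}{209} = 753 + \frac{182}{209} = \frac{157559}{209}$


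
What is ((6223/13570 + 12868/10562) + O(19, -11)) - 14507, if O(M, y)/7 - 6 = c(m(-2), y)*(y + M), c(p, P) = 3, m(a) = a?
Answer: -1024448168447/71663170 ≈ -14295.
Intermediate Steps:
O(M, y) = 42 + 21*M + 21*y (O(M, y) = 42 + 7*(3*(y + M)) = 42 + 7*(3*(M + y)) = 42 + 7*(3*M + 3*y) = 42 + (21*M + 21*y) = 42 + 21*M + 21*y)
((6223/13570 + 12868/10562) + O(19, -11)) - 14507 = ((6223/13570 + 12868/10562) + (42 + 21*19 + 21*(-11))) - 14507 = ((6223*(1/13570) + 12868*(1/10562)) + (42 + 399 - 231)) - 14507 = ((6223/13570 + 6434/5281) + 210) - 14507 = (120173043/71663170 + 210) - 14507 = 15169438743/71663170 - 14507 = -1024448168447/71663170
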